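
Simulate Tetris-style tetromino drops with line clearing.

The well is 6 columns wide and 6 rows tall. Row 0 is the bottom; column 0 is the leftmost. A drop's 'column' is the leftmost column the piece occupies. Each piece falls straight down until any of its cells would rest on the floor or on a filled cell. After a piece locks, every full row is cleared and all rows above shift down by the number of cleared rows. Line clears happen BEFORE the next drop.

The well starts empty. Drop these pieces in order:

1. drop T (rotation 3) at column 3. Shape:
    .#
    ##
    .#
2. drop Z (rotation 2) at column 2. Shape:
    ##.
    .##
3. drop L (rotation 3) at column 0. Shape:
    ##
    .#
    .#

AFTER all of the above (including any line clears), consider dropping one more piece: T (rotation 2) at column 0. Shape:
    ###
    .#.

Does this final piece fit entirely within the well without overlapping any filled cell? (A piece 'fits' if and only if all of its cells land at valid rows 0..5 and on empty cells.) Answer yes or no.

Answer: yes

Derivation:
Drop 1: T rot3 at col 3 lands with bottom-row=0; cleared 0 line(s) (total 0); column heights now [0 0 0 2 3 0], max=3
Drop 2: Z rot2 at col 2 lands with bottom-row=3; cleared 0 line(s) (total 0); column heights now [0 0 5 5 4 0], max=5
Drop 3: L rot3 at col 0 lands with bottom-row=0; cleared 0 line(s) (total 0); column heights now [3 3 5 5 4 0], max=5
Test piece T rot2 at col 0 (width 3): heights before test = [3 3 5 5 4 0]; fits = True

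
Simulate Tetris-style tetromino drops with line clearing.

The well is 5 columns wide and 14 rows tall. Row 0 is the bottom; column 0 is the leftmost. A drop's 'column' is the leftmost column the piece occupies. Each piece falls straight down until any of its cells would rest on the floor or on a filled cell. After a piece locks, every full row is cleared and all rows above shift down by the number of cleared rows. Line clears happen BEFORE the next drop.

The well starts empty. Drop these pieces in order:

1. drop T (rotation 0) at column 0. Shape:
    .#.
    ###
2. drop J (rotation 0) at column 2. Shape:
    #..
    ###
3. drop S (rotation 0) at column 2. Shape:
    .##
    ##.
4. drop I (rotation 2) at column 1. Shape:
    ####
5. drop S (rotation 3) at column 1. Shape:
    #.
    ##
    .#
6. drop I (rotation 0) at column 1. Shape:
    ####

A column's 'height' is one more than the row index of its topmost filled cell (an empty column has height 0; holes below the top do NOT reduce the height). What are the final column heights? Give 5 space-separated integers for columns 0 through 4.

Drop 1: T rot0 at col 0 lands with bottom-row=0; cleared 0 line(s) (total 0); column heights now [1 2 1 0 0], max=2
Drop 2: J rot0 at col 2 lands with bottom-row=1; cleared 0 line(s) (total 0); column heights now [1 2 3 2 2], max=3
Drop 3: S rot0 at col 2 lands with bottom-row=3; cleared 0 line(s) (total 0); column heights now [1 2 4 5 5], max=5
Drop 4: I rot2 at col 1 lands with bottom-row=5; cleared 0 line(s) (total 0); column heights now [1 6 6 6 6], max=6
Drop 5: S rot3 at col 1 lands with bottom-row=6; cleared 0 line(s) (total 0); column heights now [1 9 8 6 6], max=9
Drop 6: I rot0 at col 1 lands with bottom-row=9; cleared 0 line(s) (total 0); column heights now [1 10 10 10 10], max=10

Answer: 1 10 10 10 10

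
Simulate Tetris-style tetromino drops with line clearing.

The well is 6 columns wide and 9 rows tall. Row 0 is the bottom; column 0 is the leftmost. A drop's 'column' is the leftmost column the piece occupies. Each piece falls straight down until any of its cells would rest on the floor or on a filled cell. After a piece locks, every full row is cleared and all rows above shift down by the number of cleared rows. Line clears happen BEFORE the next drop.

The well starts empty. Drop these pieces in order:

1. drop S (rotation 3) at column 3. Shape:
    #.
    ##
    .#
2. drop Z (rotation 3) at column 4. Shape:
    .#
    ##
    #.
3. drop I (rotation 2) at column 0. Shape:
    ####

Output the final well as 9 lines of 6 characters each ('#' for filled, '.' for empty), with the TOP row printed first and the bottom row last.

Drop 1: S rot3 at col 3 lands with bottom-row=0; cleared 0 line(s) (total 0); column heights now [0 0 0 3 2 0], max=3
Drop 2: Z rot3 at col 4 lands with bottom-row=2; cleared 0 line(s) (total 0); column heights now [0 0 0 3 4 5], max=5
Drop 3: I rot2 at col 0 lands with bottom-row=3; cleared 1 line(s) (total 1); column heights now [0 0 0 3 3 4], max=4

Answer: ......
......
......
......
......
.....#
...##.
...##.
....#.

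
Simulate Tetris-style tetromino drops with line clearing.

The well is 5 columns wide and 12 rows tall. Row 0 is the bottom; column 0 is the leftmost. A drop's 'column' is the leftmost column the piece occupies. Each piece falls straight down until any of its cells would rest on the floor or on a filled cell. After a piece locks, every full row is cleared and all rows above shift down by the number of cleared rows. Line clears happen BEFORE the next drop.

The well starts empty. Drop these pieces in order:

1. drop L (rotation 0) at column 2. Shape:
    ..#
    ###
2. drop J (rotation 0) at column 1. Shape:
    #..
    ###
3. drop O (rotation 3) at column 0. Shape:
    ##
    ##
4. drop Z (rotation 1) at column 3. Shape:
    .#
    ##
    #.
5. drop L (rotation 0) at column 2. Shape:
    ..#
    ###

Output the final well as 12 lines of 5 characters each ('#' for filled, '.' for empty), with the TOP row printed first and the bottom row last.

Answer: .....
.....
.....
.....
.....
....#
..###
##..#
##.##
.#.#.
.####
..###

Derivation:
Drop 1: L rot0 at col 2 lands with bottom-row=0; cleared 0 line(s) (total 0); column heights now [0 0 1 1 2], max=2
Drop 2: J rot0 at col 1 lands with bottom-row=1; cleared 0 line(s) (total 0); column heights now [0 3 2 2 2], max=3
Drop 3: O rot3 at col 0 lands with bottom-row=3; cleared 0 line(s) (total 0); column heights now [5 5 2 2 2], max=5
Drop 4: Z rot1 at col 3 lands with bottom-row=2; cleared 0 line(s) (total 0); column heights now [5 5 2 4 5], max=5
Drop 5: L rot0 at col 2 lands with bottom-row=5; cleared 0 line(s) (total 0); column heights now [5 5 6 6 7], max=7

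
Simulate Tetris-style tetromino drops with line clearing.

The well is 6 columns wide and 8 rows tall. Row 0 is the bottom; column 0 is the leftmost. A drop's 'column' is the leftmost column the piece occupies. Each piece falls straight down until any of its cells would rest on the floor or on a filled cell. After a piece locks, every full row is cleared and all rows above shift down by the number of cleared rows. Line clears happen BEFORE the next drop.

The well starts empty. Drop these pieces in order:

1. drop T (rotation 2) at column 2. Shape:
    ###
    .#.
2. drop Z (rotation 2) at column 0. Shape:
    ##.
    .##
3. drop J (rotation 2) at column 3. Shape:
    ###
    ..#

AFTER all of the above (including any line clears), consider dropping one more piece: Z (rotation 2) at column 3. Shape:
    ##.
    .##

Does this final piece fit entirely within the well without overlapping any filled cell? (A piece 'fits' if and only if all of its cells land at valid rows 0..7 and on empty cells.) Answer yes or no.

Answer: yes

Derivation:
Drop 1: T rot2 at col 2 lands with bottom-row=0; cleared 0 line(s) (total 0); column heights now [0 0 2 2 2 0], max=2
Drop 2: Z rot2 at col 0 lands with bottom-row=2; cleared 0 line(s) (total 0); column heights now [4 4 3 2 2 0], max=4
Drop 3: J rot2 at col 3 lands with bottom-row=1; cleared 0 line(s) (total 0); column heights now [4 4 3 3 3 3], max=4
Test piece Z rot2 at col 3 (width 3): heights before test = [4 4 3 3 3 3]; fits = True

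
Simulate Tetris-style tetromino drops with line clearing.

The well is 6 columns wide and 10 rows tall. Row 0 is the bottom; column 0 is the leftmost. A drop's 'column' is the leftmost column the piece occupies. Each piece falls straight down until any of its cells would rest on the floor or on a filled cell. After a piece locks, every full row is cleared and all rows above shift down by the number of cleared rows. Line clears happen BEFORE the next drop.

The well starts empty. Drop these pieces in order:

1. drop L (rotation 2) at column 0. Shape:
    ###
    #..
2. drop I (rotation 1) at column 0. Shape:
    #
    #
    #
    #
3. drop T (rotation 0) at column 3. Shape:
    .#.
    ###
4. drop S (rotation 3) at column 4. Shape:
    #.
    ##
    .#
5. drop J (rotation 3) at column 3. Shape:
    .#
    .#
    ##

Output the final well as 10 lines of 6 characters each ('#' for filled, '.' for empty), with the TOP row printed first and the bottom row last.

Drop 1: L rot2 at col 0 lands with bottom-row=0; cleared 0 line(s) (total 0); column heights now [2 2 2 0 0 0], max=2
Drop 2: I rot1 at col 0 lands with bottom-row=2; cleared 0 line(s) (total 0); column heights now [6 2 2 0 0 0], max=6
Drop 3: T rot0 at col 3 lands with bottom-row=0; cleared 0 line(s) (total 0); column heights now [6 2 2 1 2 1], max=6
Drop 4: S rot3 at col 4 lands with bottom-row=1; cleared 0 line(s) (total 0); column heights now [6 2 2 1 4 3], max=6
Drop 5: J rot3 at col 3 lands with bottom-row=4; cleared 0 line(s) (total 0); column heights now [6 2 2 5 7 3], max=7

Answer: ......
......
......
....#.
#...#.
#..##.
#...#.
#...##
###.##
#..###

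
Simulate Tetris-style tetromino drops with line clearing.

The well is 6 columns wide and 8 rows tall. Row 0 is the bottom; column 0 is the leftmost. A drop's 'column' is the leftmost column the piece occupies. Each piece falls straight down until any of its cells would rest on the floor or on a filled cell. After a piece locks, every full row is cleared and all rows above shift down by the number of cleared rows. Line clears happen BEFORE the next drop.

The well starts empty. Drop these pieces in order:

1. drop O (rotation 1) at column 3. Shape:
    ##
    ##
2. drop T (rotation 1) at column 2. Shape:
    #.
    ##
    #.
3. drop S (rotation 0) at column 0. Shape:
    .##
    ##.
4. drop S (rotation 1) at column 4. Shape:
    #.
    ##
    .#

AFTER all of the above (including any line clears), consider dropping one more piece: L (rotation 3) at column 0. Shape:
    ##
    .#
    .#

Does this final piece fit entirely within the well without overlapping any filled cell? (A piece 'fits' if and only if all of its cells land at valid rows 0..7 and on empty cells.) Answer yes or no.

Drop 1: O rot1 at col 3 lands with bottom-row=0; cleared 0 line(s) (total 0); column heights now [0 0 0 2 2 0], max=2
Drop 2: T rot1 at col 2 lands with bottom-row=1; cleared 0 line(s) (total 0); column heights now [0 0 4 3 2 0], max=4
Drop 3: S rot0 at col 0 lands with bottom-row=3; cleared 0 line(s) (total 0); column heights now [4 5 5 3 2 0], max=5
Drop 4: S rot1 at col 4 lands with bottom-row=1; cleared 0 line(s) (total 0); column heights now [4 5 5 3 4 3], max=5
Test piece L rot3 at col 0 (width 2): heights before test = [4 5 5 3 4 3]; fits = True

Answer: yes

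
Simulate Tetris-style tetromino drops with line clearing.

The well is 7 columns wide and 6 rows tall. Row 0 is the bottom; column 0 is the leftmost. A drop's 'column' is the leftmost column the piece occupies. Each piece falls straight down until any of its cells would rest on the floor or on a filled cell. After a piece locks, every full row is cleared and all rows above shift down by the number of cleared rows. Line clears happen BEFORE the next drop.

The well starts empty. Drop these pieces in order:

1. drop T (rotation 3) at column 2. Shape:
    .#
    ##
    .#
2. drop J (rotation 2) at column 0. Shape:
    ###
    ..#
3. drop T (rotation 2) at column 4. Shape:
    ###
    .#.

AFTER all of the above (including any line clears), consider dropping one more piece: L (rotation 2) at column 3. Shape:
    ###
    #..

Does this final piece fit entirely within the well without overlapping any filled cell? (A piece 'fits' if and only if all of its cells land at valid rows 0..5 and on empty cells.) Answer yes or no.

Drop 1: T rot3 at col 2 lands with bottom-row=0; cleared 0 line(s) (total 0); column heights now [0 0 2 3 0 0 0], max=3
Drop 2: J rot2 at col 0 lands with bottom-row=2; cleared 0 line(s) (total 0); column heights now [4 4 4 3 0 0 0], max=4
Drop 3: T rot2 at col 4 lands with bottom-row=0; cleared 0 line(s) (total 0); column heights now [4 4 4 3 2 2 2], max=4
Test piece L rot2 at col 3 (width 3): heights before test = [4 4 4 3 2 2 2]; fits = True

Answer: yes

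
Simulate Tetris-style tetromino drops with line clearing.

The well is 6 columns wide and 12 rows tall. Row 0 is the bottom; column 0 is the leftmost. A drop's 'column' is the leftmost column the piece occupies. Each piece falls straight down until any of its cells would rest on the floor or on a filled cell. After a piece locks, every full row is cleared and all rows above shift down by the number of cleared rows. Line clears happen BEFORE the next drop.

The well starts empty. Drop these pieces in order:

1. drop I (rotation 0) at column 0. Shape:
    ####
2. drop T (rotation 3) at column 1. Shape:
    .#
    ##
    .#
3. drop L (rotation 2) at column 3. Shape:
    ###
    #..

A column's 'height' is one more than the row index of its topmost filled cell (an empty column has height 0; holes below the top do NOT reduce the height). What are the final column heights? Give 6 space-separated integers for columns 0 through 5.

Answer: 1 3 4 3 3 3

Derivation:
Drop 1: I rot0 at col 0 lands with bottom-row=0; cleared 0 line(s) (total 0); column heights now [1 1 1 1 0 0], max=1
Drop 2: T rot3 at col 1 lands with bottom-row=1; cleared 0 line(s) (total 0); column heights now [1 3 4 1 0 0], max=4
Drop 3: L rot2 at col 3 lands with bottom-row=1; cleared 0 line(s) (total 0); column heights now [1 3 4 3 3 3], max=4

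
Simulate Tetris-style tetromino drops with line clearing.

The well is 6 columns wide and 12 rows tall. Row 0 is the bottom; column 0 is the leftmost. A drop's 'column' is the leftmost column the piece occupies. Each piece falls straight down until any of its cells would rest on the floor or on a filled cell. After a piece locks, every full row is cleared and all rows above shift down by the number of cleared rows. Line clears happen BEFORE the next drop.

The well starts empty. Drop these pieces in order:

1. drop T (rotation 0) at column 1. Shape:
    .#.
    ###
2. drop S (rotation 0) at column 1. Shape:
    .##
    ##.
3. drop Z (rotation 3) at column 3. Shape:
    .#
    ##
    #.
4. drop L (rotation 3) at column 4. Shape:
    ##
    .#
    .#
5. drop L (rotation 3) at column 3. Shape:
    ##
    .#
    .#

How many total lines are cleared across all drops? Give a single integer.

Drop 1: T rot0 at col 1 lands with bottom-row=0; cleared 0 line(s) (total 0); column heights now [0 1 2 1 0 0], max=2
Drop 2: S rot0 at col 1 lands with bottom-row=2; cleared 0 line(s) (total 0); column heights now [0 3 4 4 0 0], max=4
Drop 3: Z rot3 at col 3 lands with bottom-row=4; cleared 0 line(s) (total 0); column heights now [0 3 4 6 7 0], max=7
Drop 4: L rot3 at col 4 lands with bottom-row=5; cleared 0 line(s) (total 0); column heights now [0 3 4 6 8 8], max=8
Drop 5: L rot3 at col 3 lands with bottom-row=8; cleared 0 line(s) (total 0); column heights now [0 3 4 11 11 8], max=11

Answer: 0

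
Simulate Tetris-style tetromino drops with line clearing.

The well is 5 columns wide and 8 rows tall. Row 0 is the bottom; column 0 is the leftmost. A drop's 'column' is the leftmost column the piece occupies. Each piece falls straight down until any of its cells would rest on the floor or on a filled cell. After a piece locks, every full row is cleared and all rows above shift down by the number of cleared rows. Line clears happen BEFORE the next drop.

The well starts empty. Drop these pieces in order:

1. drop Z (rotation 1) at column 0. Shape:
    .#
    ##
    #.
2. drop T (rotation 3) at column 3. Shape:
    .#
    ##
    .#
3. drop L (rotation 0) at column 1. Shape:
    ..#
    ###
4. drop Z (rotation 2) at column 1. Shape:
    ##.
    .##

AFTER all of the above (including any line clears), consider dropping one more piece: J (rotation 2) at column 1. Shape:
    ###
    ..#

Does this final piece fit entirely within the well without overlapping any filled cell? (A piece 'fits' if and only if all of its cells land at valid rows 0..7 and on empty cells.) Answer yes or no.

Answer: yes

Derivation:
Drop 1: Z rot1 at col 0 lands with bottom-row=0; cleared 0 line(s) (total 0); column heights now [2 3 0 0 0], max=3
Drop 2: T rot3 at col 3 lands with bottom-row=0; cleared 0 line(s) (total 0); column heights now [2 3 0 2 3], max=3
Drop 3: L rot0 at col 1 lands with bottom-row=3; cleared 0 line(s) (total 0); column heights now [2 4 4 5 3], max=5
Drop 4: Z rot2 at col 1 lands with bottom-row=5; cleared 0 line(s) (total 0); column heights now [2 7 7 6 3], max=7
Test piece J rot2 at col 1 (width 3): heights before test = [2 7 7 6 3]; fits = True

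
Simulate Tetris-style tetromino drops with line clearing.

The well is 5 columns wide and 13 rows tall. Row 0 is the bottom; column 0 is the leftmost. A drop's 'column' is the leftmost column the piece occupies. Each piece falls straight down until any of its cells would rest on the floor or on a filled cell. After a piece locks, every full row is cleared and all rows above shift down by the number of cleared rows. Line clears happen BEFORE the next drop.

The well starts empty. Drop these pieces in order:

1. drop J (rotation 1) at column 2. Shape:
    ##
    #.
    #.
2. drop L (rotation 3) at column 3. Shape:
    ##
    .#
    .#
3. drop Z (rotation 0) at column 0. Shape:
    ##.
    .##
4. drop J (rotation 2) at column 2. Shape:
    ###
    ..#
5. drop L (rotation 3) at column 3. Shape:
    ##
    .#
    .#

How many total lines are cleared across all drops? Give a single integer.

Answer: 0

Derivation:
Drop 1: J rot1 at col 2 lands with bottom-row=0; cleared 0 line(s) (total 0); column heights now [0 0 3 3 0], max=3
Drop 2: L rot3 at col 3 lands with bottom-row=1; cleared 0 line(s) (total 0); column heights now [0 0 3 4 4], max=4
Drop 3: Z rot0 at col 0 lands with bottom-row=3; cleared 0 line(s) (total 0); column heights now [5 5 4 4 4], max=5
Drop 4: J rot2 at col 2 lands with bottom-row=4; cleared 0 line(s) (total 0); column heights now [5 5 6 6 6], max=6
Drop 5: L rot3 at col 3 lands with bottom-row=6; cleared 0 line(s) (total 0); column heights now [5 5 6 9 9], max=9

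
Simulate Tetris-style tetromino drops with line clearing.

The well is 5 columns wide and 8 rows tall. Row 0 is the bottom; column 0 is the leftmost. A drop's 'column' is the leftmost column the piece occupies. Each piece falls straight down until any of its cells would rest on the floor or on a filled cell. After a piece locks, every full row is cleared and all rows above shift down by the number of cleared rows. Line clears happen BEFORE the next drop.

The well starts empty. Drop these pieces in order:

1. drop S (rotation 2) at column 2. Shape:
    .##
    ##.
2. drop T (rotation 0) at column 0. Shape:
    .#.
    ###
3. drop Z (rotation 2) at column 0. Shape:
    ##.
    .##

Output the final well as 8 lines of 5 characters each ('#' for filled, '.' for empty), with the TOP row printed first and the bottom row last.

Drop 1: S rot2 at col 2 lands with bottom-row=0; cleared 0 line(s) (total 0); column heights now [0 0 1 2 2], max=2
Drop 2: T rot0 at col 0 lands with bottom-row=1; cleared 1 line(s) (total 1); column heights now [0 2 1 1 0], max=2
Drop 3: Z rot2 at col 0 lands with bottom-row=2; cleared 0 line(s) (total 1); column heights now [4 4 3 1 0], max=4

Answer: .....
.....
.....
.....
##...
.##..
.#...
..##.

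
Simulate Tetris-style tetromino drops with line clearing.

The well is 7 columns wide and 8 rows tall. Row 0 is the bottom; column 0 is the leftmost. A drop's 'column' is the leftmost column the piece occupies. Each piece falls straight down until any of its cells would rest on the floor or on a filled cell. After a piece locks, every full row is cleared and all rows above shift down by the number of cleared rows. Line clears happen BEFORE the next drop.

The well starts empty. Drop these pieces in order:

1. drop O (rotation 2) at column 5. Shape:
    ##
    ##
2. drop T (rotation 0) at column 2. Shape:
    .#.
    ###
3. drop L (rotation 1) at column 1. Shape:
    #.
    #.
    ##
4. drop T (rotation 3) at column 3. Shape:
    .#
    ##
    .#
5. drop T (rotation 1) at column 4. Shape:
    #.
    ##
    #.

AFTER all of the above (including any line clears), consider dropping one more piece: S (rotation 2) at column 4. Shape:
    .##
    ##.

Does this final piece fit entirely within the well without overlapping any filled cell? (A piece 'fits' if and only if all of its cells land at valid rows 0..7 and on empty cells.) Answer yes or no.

Drop 1: O rot2 at col 5 lands with bottom-row=0; cleared 0 line(s) (total 0); column heights now [0 0 0 0 0 2 2], max=2
Drop 2: T rot0 at col 2 lands with bottom-row=0; cleared 0 line(s) (total 0); column heights now [0 0 1 2 1 2 2], max=2
Drop 3: L rot1 at col 1 lands with bottom-row=1; cleared 0 line(s) (total 0); column heights now [0 4 2 2 1 2 2], max=4
Drop 4: T rot3 at col 3 lands with bottom-row=1; cleared 0 line(s) (total 0); column heights now [0 4 2 3 4 2 2], max=4
Drop 5: T rot1 at col 4 lands with bottom-row=4; cleared 0 line(s) (total 0); column heights now [0 4 2 3 7 6 2], max=7
Test piece S rot2 at col 4 (width 3): heights before test = [0 4 2 3 7 6 2]; fits = False

Answer: no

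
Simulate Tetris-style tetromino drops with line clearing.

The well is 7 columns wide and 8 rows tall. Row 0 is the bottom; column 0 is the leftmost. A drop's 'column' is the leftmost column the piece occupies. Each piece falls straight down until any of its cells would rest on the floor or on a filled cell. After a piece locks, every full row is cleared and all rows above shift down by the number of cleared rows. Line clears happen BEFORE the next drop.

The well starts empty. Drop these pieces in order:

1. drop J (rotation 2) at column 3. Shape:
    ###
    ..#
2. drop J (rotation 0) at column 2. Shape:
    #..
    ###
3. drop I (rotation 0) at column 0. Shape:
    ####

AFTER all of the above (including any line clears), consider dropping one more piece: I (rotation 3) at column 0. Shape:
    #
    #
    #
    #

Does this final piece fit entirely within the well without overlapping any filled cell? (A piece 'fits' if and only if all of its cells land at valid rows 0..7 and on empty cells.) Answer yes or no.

Drop 1: J rot2 at col 3 lands with bottom-row=0; cleared 0 line(s) (total 0); column heights now [0 0 0 2 2 2 0], max=2
Drop 2: J rot0 at col 2 lands with bottom-row=2; cleared 0 line(s) (total 0); column heights now [0 0 4 3 3 2 0], max=4
Drop 3: I rot0 at col 0 lands with bottom-row=4; cleared 0 line(s) (total 0); column heights now [5 5 5 5 3 2 0], max=5
Test piece I rot3 at col 0 (width 1): heights before test = [5 5 5 5 3 2 0]; fits = False

Answer: no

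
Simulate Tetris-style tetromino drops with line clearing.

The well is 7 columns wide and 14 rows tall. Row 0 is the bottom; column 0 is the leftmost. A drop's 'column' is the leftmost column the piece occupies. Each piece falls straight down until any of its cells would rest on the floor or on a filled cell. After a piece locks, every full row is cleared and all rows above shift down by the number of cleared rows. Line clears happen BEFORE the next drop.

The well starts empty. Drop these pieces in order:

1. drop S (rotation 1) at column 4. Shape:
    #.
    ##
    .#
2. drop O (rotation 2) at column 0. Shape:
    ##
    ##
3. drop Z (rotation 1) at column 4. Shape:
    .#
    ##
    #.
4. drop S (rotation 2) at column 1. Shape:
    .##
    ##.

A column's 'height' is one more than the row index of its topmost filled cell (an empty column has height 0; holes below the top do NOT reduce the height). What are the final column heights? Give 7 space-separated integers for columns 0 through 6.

Drop 1: S rot1 at col 4 lands with bottom-row=0; cleared 0 line(s) (total 0); column heights now [0 0 0 0 3 2 0], max=3
Drop 2: O rot2 at col 0 lands with bottom-row=0; cleared 0 line(s) (total 0); column heights now [2 2 0 0 3 2 0], max=3
Drop 3: Z rot1 at col 4 lands with bottom-row=3; cleared 0 line(s) (total 0); column heights now [2 2 0 0 5 6 0], max=6
Drop 4: S rot2 at col 1 lands with bottom-row=2; cleared 0 line(s) (total 0); column heights now [2 3 4 4 5 6 0], max=6

Answer: 2 3 4 4 5 6 0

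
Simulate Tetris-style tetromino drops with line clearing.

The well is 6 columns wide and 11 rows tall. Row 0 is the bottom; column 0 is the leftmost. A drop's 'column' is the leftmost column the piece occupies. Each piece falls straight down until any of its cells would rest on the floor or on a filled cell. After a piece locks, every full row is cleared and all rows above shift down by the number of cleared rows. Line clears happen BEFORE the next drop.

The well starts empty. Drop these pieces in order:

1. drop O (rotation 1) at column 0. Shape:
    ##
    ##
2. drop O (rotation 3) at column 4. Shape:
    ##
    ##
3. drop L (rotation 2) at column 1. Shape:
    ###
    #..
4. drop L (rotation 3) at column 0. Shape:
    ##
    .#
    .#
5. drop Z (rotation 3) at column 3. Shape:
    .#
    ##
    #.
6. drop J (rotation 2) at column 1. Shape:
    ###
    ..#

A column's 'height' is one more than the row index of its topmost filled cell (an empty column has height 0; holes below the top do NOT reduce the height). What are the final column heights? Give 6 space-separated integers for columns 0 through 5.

Answer: 7 8 8 8 7 2

Derivation:
Drop 1: O rot1 at col 0 lands with bottom-row=0; cleared 0 line(s) (total 0); column heights now [2 2 0 0 0 0], max=2
Drop 2: O rot3 at col 4 lands with bottom-row=0; cleared 0 line(s) (total 0); column heights now [2 2 0 0 2 2], max=2
Drop 3: L rot2 at col 1 lands with bottom-row=2; cleared 0 line(s) (total 0); column heights now [2 4 4 4 2 2], max=4
Drop 4: L rot3 at col 0 lands with bottom-row=4; cleared 0 line(s) (total 0); column heights now [7 7 4 4 2 2], max=7
Drop 5: Z rot3 at col 3 lands with bottom-row=4; cleared 0 line(s) (total 0); column heights now [7 7 4 6 7 2], max=7
Drop 6: J rot2 at col 1 lands with bottom-row=6; cleared 0 line(s) (total 0); column heights now [7 8 8 8 7 2], max=8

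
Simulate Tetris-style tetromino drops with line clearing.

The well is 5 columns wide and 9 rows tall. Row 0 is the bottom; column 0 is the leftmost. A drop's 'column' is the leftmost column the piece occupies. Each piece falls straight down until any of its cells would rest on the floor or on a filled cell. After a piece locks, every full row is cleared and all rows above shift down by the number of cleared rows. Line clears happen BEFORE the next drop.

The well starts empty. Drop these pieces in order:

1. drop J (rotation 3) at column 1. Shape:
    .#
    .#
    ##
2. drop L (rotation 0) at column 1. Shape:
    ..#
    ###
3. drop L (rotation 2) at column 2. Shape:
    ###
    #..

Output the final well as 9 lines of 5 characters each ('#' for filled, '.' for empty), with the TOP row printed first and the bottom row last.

Drop 1: J rot3 at col 1 lands with bottom-row=0; cleared 0 line(s) (total 0); column heights now [0 1 3 0 0], max=3
Drop 2: L rot0 at col 1 lands with bottom-row=3; cleared 0 line(s) (total 0); column heights now [0 4 4 5 0], max=5
Drop 3: L rot2 at col 2 lands with bottom-row=4; cleared 0 line(s) (total 0); column heights now [0 4 6 6 6], max=6

Answer: .....
.....
.....
..###
..##.
.###.
..#..
..#..
.##..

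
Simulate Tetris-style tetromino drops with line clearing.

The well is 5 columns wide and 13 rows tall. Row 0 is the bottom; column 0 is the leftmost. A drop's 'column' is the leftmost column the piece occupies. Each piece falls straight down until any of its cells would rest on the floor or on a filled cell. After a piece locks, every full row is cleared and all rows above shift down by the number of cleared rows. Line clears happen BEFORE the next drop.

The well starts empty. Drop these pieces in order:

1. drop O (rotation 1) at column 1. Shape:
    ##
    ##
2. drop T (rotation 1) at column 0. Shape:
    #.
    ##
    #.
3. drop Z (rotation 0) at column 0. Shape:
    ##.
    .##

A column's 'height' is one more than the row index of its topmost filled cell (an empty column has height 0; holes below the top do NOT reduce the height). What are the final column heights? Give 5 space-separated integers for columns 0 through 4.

Drop 1: O rot1 at col 1 lands with bottom-row=0; cleared 0 line(s) (total 0); column heights now [0 2 2 0 0], max=2
Drop 2: T rot1 at col 0 lands with bottom-row=1; cleared 0 line(s) (total 0); column heights now [4 3 2 0 0], max=4
Drop 3: Z rot0 at col 0 lands with bottom-row=3; cleared 0 line(s) (total 0); column heights now [5 5 4 0 0], max=5

Answer: 5 5 4 0 0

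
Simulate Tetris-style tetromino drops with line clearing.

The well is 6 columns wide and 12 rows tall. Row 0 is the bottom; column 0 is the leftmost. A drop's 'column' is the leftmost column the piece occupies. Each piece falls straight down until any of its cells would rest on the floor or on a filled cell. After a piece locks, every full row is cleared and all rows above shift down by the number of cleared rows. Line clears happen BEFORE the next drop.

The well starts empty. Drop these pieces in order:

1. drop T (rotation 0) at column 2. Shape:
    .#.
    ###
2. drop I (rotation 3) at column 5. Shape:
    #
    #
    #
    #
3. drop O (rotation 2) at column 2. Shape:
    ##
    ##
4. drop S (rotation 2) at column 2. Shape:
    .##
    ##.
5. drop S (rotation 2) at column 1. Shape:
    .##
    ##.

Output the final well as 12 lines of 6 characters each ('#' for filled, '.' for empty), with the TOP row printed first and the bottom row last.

Answer: ......
......
......
......
......
..##..
.####.
..##..
..##.#
..##.#
...#.#
..####

Derivation:
Drop 1: T rot0 at col 2 lands with bottom-row=0; cleared 0 line(s) (total 0); column heights now [0 0 1 2 1 0], max=2
Drop 2: I rot3 at col 5 lands with bottom-row=0; cleared 0 line(s) (total 0); column heights now [0 0 1 2 1 4], max=4
Drop 3: O rot2 at col 2 lands with bottom-row=2; cleared 0 line(s) (total 0); column heights now [0 0 4 4 1 4], max=4
Drop 4: S rot2 at col 2 lands with bottom-row=4; cleared 0 line(s) (total 0); column heights now [0 0 5 6 6 4], max=6
Drop 5: S rot2 at col 1 lands with bottom-row=5; cleared 0 line(s) (total 0); column heights now [0 6 7 7 6 4], max=7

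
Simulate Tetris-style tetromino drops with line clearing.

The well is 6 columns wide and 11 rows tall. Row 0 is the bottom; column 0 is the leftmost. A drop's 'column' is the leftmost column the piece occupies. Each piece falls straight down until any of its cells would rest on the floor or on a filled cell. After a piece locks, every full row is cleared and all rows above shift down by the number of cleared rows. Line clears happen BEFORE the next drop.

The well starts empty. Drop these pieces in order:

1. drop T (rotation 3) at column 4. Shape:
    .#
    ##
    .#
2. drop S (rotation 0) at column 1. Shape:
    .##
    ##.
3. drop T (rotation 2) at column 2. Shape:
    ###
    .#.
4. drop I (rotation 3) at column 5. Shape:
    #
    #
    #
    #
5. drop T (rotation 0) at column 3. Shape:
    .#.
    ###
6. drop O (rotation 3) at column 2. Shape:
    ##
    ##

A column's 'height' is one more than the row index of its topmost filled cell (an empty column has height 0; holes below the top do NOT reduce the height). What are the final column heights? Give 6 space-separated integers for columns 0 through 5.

Drop 1: T rot3 at col 4 lands with bottom-row=0; cleared 0 line(s) (total 0); column heights now [0 0 0 0 2 3], max=3
Drop 2: S rot0 at col 1 lands with bottom-row=0; cleared 0 line(s) (total 0); column heights now [0 1 2 2 2 3], max=3
Drop 3: T rot2 at col 2 lands with bottom-row=2; cleared 0 line(s) (total 0); column heights now [0 1 4 4 4 3], max=4
Drop 4: I rot3 at col 5 lands with bottom-row=3; cleared 0 line(s) (total 0); column heights now [0 1 4 4 4 7], max=7
Drop 5: T rot0 at col 3 lands with bottom-row=7; cleared 0 line(s) (total 0); column heights now [0 1 4 8 9 8], max=9
Drop 6: O rot3 at col 2 lands with bottom-row=8; cleared 0 line(s) (total 0); column heights now [0 1 10 10 9 8], max=10

Answer: 0 1 10 10 9 8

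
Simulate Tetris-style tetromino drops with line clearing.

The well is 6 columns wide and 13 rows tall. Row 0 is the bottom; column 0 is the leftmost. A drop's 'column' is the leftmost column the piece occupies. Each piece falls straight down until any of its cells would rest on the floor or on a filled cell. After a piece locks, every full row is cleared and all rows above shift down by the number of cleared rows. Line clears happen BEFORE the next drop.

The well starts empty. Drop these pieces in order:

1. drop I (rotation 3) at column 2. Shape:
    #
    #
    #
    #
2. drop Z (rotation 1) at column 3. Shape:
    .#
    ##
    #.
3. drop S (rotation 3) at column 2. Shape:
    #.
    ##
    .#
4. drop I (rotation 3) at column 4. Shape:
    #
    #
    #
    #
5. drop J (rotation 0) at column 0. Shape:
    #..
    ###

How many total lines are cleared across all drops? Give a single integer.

Drop 1: I rot3 at col 2 lands with bottom-row=0; cleared 0 line(s) (total 0); column heights now [0 0 4 0 0 0], max=4
Drop 2: Z rot1 at col 3 lands with bottom-row=0; cleared 0 line(s) (total 0); column heights now [0 0 4 2 3 0], max=4
Drop 3: S rot3 at col 2 lands with bottom-row=3; cleared 0 line(s) (total 0); column heights now [0 0 6 5 3 0], max=6
Drop 4: I rot3 at col 4 lands with bottom-row=3; cleared 0 line(s) (total 0); column heights now [0 0 6 5 7 0], max=7
Drop 5: J rot0 at col 0 lands with bottom-row=6; cleared 0 line(s) (total 0); column heights now [8 7 7 5 7 0], max=8

Answer: 0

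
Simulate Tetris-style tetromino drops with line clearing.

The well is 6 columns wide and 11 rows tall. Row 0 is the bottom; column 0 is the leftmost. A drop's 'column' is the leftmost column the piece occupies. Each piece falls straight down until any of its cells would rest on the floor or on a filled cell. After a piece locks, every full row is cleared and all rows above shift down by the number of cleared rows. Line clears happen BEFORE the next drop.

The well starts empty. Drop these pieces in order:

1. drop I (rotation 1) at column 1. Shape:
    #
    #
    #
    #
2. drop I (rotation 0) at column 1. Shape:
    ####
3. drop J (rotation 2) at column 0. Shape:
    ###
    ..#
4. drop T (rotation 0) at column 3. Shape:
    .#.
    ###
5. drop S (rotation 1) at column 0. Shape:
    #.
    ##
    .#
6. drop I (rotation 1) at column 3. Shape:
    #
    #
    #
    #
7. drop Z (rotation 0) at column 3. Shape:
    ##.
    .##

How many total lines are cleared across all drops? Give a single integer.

Drop 1: I rot1 at col 1 lands with bottom-row=0; cleared 0 line(s) (total 0); column heights now [0 4 0 0 0 0], max=4
Drop 2: I rot0 at col 1 lands with bottom-row=4; cleared 0 line(s) (total 0); column heights now [0 5 5 5 5 0], max=5
Drop 3: J rot2 at col 0 lands with bottom-row=5; cleared 0 line(s) (total 0); column heights now [7 7 7 5 5 0], max=7
Drop 4: T rot0 at col 3 lands with bottom-row=5; cleared 0 line(s) (total 0); column heights now [7 7 7 6 7 6], max=7
Drop 5: S rot1 at col 0 lands with bottom-row=7; cleared 0 line(s) (total 0); column heights now [10 9 7 6 7 6], max=10
Drop 6: I rot1 at col 3 lands with bottom-row=6; cleared 0 line(s) (total 0); column heights now [10 9 7 10 7 6], max=10
Drop 7: Z rot0 at col 3 lands with bottom-row=9; cleared 0 line(s) (total 0); column heights now [10 9 7 11 11 10], max=11

Answer: 0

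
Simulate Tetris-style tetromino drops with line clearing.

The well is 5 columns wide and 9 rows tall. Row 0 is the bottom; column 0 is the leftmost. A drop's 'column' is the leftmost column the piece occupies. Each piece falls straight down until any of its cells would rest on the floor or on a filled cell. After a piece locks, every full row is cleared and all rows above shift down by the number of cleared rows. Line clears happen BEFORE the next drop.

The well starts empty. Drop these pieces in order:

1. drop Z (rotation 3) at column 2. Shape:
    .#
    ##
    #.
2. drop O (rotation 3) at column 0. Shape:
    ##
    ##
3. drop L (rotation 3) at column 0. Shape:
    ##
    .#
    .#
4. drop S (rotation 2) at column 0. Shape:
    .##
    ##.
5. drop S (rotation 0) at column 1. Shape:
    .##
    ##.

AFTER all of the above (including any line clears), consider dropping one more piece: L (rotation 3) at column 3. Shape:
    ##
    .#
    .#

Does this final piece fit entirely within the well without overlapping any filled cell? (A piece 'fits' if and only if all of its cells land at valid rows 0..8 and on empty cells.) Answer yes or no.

Drop 1: Z rot3 at col 2 lands with bottom-row=0; cleared 0 line(s) (total 0); column heights now [0 0 2 3 0], max=3
Drop 2: O rot3 at col 0 lands with bottom-row=0; cleared 0 line(s) (total 0); column heights now [2 2 2 3 0], max=3
Drop 3: L rot3 at col 0 lands with bottom-row=2; cleared 0 line(s) (total 0); column heights now [5 5 2 3 0], max=5
Drop 4: S rot2 at col 0 lands with bottom-row=5; cleared 0 line(s) (total 0); column heights now [6 7 7 3 0], max=7
Drop 5: S rot0 at col 1 lands with bottom-row=7; cleared 0 line(s) (total 0); column heights now [6 8 9 9 0], max=9
Test piece L rot3 at col 3 (width 2): heights before test = [6 8 9 9 0]; fits = False

Answer: no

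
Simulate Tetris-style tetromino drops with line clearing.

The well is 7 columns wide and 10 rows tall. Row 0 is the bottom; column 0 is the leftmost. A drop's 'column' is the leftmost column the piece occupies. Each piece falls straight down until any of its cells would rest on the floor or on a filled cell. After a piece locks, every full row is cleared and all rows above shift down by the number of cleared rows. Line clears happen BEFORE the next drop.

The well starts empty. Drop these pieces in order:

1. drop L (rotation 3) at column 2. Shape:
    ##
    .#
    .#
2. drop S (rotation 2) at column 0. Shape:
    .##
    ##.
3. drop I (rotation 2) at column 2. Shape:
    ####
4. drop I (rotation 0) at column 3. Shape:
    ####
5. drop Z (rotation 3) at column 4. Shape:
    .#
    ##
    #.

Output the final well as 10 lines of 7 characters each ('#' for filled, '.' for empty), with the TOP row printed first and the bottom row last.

Drop 1: L rot3 at col 2 lands with bottom-row=0; cleared 0 line(s) (total 0); column heights now [0 0 3 3 0 0 0], max=3
Drop 2: S rot2 at col 0 lands with bottom-row=2; cleared 0 line(s) (total 0); column heights now [3 4 4 3 0 0 0], max=4
Drop 3: I rot2 at col 2 lands with bottom-row=4; cleared 0 line(s) (total 0); column heights now [3 4 5 5 5 5 0], max=5
Drop 4: I rot0 at col 3 lands with bottom-row=5; cleared 0 line(s) (total 0); column heights now [3 4 5 6 6 6 6], max=6
Drop 5: Z rot3 at col 4 lands with bottom-row=6; cleared 0 line(s) (total 0); column heights now [3 4 5 6 8 9 6], max=9

Answer: .......
.....#.
....##.
....#..
...####
..####.
.##....
####...
...#...
...#...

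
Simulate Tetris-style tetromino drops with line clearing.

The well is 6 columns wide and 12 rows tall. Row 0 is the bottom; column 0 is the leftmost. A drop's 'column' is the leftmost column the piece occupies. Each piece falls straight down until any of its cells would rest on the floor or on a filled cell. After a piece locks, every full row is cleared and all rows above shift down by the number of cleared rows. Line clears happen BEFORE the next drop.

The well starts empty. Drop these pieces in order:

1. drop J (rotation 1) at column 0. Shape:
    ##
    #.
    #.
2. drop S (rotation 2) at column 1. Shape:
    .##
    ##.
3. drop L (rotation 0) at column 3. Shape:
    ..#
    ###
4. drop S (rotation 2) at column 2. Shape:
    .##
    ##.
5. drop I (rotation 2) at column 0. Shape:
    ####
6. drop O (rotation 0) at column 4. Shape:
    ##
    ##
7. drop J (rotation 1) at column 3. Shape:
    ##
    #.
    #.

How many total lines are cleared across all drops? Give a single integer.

Answer: 1

Derivation:
Drop 1: J rot1 at col 0 lands with bottom-row=0; cleared 0 line(s) (total 0); column heights now [3 3 0 0 0 0], max=3
Drop 2: S rot2 at col 1 lands with bottom-row=3; cleared 0 line(s) (total 0); column heights now [3 4 5 5 0 0], max=5
Drop 3: L rot0 at col 3 lands with bottom-row=5; cleared 0 line(s) (total 0); column heights now [3 4 5 6 6 7], max=7
Drop 4: S rot2 at col 2 lands with bottom-row=6; cleared 0 line(s) (total 0); column heights now [3 4 7 8 8 7], max=8
Drop 5: I rot2 at col 0 lands with bottom-row=8; cleared 0 line(s) (total 0); column heights now [9 9 9 9 8 7], max=9
Drop 6: O rot0 at col 4 lands with bottom-row=8; cleared 1 line(s) (total 1); column heights now [3 4 7 8 9 9], max=9
Drop 7: J rot1 at col 3 lands with bottom-row=8; cleared 0 line(s) (total 1); column heights now [3 4 7 11 11 9], max=11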